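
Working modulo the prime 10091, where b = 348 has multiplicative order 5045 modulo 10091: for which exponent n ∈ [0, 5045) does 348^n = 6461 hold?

Baby-step giant-step with m = ceil(sqrt(5045)) = 72.
Baby table (348^j mod 10091 for j=0..71):
  0:1  1:348  2:12  3:4176  4:144  5:9748  6:1728  7:5975
  8:554  9:1063  10:6648  11:2665  12:9139  13:1707  14:8758  15:302
  16:4186  17:3624  18:9868  19:3124  20:7415  21:7215  22:8252  23:5852
  24:8205  25:9678  26:7641  27:5135  28:873  29:1074  30:385  31:2797
  32:4620  33:3291  34:4985  35:9219  36:9365  37:9718  38:1379  39:5615
  40:6457  41:6834  42:6847  43:1280  44:1436  45:5269  46:7141  47:2682
  48:4964  49:1911  50:9113  51:2750  52:8446  53:2727  54:442  55:2451
  56:5304  57:9230  58:3102  59:9850  60:6951  61:7199  62:2684  63:5660
  64:1935  65:7374  66:3038  67:7760  68:6183  69:2301  70:3559  71:7430
Giant step factor: 348^(-72) ≡ 4361 (mod 10091).
Scan 6461·4361^i mod 10091 for i = 0, 1, …:
  i=0: 6461   i=1: 2349   i=2: 1624   i=3: 8473
  i=4: 7602   i=5: 3387   i=6: 7574   i=7: 2371
  i=8: 6747   i=9: 8402     …   i=66: 4678
  i=67: 6847
Match at i=67, j=42: n = 67·72 + 42 = 4866.

4866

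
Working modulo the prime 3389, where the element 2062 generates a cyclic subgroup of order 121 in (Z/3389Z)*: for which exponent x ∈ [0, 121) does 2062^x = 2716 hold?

Baby-step giant-step with m = ceil(sqrt(121)) = 11.
Baby table (2062^j mod 3389 for j=0..10):
  0:1  1:2062  2:2038  3:3385  4:1919  5:2015  6:16  7:2491
  8:2107  9:3325  10:203
Giant step factor: 2062^(-11) ≡ 2894 (mod 3389).
Scan 2716·2894^i mod 3389 for i = 0, 1, …:
  i=0: 2716   i=1: 1013   i=2: 137   i=3: 3354
  i=4: 380   i=5: 1684   i=6: 114   i=7: 1183
  i=8: 712   i=9: 16
Match at i=9, j=6: x = 9·11 + 6 = 105.

105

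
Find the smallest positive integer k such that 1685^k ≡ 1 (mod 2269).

2268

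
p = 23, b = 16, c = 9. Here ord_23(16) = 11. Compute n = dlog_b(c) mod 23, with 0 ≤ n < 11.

Successive powers of 16 modulo 23:
  16^0=1  16^1=16  16^2=3  16^3=2  16^4=9
So 16^4 ≡ 9 (mod 23), giving n = 4.

4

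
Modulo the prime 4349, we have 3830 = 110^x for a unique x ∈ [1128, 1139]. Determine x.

1139

Compute 110^1128 mod 4349 = 4111, then multiply by 110 repeatedly:
  110^1128=4111  110^1129=4263  110^1130=3587  110^1131=3160  110^1132=4029
  110^1133=3941  110^1134=2959  110^1135=3664  110^1136=2932  110^1137=694
  110^1138=2407  110^1139=3830
Found 3830 at exponent 1139.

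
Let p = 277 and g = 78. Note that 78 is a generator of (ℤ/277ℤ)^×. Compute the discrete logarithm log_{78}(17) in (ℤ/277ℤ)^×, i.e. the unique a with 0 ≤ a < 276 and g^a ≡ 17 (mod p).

131

Baby-step giant-step with m = ceil(sqrt(276)) = 17.
Baby table (78^j mod 277 for j=0..16):
  0:1  1:78  2:267  3:51  4:100  5:44  6:108  7:114
  8:28  9:245  10:274  11:43  12:30  13:124  14:254  15:145
  16:230
Giant step factor: 78^(-17) ≡ 98 (mod 277).
Scan 17·98^i mod 277 for i = 0, 1, …:
  i=0: 17   i=1: 4   i=2: 115   i=3: 190
  i=4: 61   i=5: 161   i=6: 266   i=7: 30
Match at i=7, j=12: a = 7·17 + 12 = 131.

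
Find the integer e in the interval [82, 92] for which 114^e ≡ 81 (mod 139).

86

Compute 114^82 mod 139 = 46, then multiply by 114 repeatedly:
  114^82=46  114^83=101  114^84=116  114^85=19  114^86=81
Found 81 at exponent 86.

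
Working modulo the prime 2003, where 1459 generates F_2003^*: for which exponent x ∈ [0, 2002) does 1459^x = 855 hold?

59

Baby-step giant-step with m = ceil(sqrt(2002)) = 45.
Baby table (1459^j mod 2003 for j=0..44):
  0:1  1:1459  2:1495  3:1941  4:1680  5:1451  6:1841  7:1999
  8:173  9:29  10:248  11:1292  12:205  13:648  14:16  15:1311
  16:1887  17:1011  18:841  19:1183  20:1414  21:1939  22:765  23:464
  24:1965  25:642  26:1277  27:353  28:256  29:946  30:147  31:152
  32:1438  33:901  34:591  35:979  36:222  37:1415  38:1395  39:257
  40:402  41:1642  42:90  43:1115  44:349
Giant step factor: 1459^(-45) ≡ 663 (mod 2003).
Scan 855·663^i mod 2003 for i = 0, 1, …:
  i=0: 855   i=1: 16
Match at i=1, j=14: x = 1·45 + 14 = 59.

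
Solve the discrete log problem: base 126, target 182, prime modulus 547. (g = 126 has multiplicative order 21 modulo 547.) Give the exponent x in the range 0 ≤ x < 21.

Successive powers of 126 modulo 547:
  126^0=1  126^1=126  126^2=13  126^3=544  126^4=169  126^5=508
  126^6=9  126^7=40  126^8=117  126^9=520  126^10=427  126^11=196
  126^12=81  126^13=360  126^14=506  126^15=304  126^16=14  126^17=123
  126^18=182
So 126^18 ≡ 182 (mod 547), giving x = 18.

18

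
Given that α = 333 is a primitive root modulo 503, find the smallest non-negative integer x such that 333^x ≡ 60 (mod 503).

Baby-step giant-step with m = ceil(sqrt(502)) = 23.
Baby table (333^j mod 503 for j=0..22):
  0:1  1:333  2:229  3:304  4:129  5:202  6:367  7:485
  8:42  9:405  10:61  11:193  12:388  13:436  14:324  15:250
  16:255  17:411  18:47  19:58  20:200  21:204  22:27
Giant step factor: 333^(-23) ≡ 495 (mod 503).
Scan 60·495^i mod 503 for i = 0, 1, …:
  i=0: 60   i=1: 23   i=2: 319   i=3: 466
  i=4: 296   i=5: 147   i=6: 333
Match at i=6, j=1: x = 6·23 + 1 = 139.

139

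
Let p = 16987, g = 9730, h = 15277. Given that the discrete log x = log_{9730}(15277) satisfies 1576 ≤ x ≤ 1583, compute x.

1576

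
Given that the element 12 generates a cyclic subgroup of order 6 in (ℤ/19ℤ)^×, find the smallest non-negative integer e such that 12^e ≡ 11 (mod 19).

Successive powers of 12 modulo 19:
  12^0=1  12^1=12  12^2=11
So 12^2 ≡ 11 (mod 19), giving e = 2.

2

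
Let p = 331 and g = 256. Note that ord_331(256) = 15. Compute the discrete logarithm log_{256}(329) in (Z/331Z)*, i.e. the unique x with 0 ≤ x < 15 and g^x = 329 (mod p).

2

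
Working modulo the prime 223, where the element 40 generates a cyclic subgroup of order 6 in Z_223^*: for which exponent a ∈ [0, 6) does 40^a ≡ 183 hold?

4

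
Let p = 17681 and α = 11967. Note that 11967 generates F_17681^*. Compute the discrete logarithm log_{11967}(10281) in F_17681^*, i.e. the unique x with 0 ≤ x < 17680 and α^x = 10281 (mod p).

Baby-step giant-step with m = ceil(sqrt(17680)) = 133.
Baby table (11967^j mod 17681 for j=0..132):
  0:1  1:11967  2:10670  3:13389  4:941  5:15831  6:15343  7:10177
  8:1431  9:9569  10:10067  11:11136  12:2815  13:4800  14:13712  15:11824
  16:14446  17:8145  18:13543  19:5035  20:14678  21:8572  22:13643  23:17108
  24:3137  25:3716  26:1657  27:8918  28:16871  29:13599  30:3309  31:11044
  32:15754  33:13296  34:1913  35:13657  36:7836  37:11069  38:14352  39:14831
  40:699  41:1820  42:14629  43:5662  44:3562  45:15244  46:10071  47:5961
  48:10133  49:5313  50:17476  51:4424  52:5094  53:13491  54:1586  55:7949
  56:1903  57:73  58:7222  59:946  60:4942  61:15650  62:6398  63:6136
  64:319  65:16058  66:8978  67:9970  68:17283  69:11004  70:14461  71:10840
  72:14464  73:11379  74:11112  75:16184  76:13935  77:10634  78:6921  79:5803
  80:11214  81:16829  82:6053  83:14875  84:14498  85:11594  86:2591  87:11704
  88:10567  89:777  90:15834  91:15882  92:6825  93:6236  94:12392  95:4517
  96:4122  97:15665  98:9093  99:7057  100:6663  101:12492  102:16590  103:10262
  104:10809  105:14788  106:16548  107:2716  108:4694  109:561  110:12388  111:9692
  112:14485  113:15152  114:5329  115:14457  116:16015  117:7146  118:10866  119:7348
  120:5903  121:5606  122:5288  123:1197  124:2889  125:6308  126:7647  127:12474
  128:13356  129:12693  130:17341  131:15531  132:14486
Giant step factor: 11967^(-133) ≡ 12029 (mod 17681).
Scan 10281·12029^i mod 17681 for i = 0, 1, …:
  i=0: 10281   i=1: 9235   i=2: 15773   i=3: 16287
  i=4: 10843   i=5: 15391   i=6: 588   i=7: 652
  i=8: 10225   i=9: 7489     …   i=39: 10185
  i=40: 3716
Match at i=40, j=25: x = 40·133 + 25 = 5345.

5345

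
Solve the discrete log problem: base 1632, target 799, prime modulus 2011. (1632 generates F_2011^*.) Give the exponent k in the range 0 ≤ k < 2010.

Baby-step giant-step with m = ceil(sqrt(2010)) = 45.
Baby table (1632^j mod 2011 for j=0..44):
  0:1  1:1632  2:860  3:1853  4:1563  5:868  6:832  7:399
  8:1615  9:1270  10:1310  11:227  12:440  13:153  14:332  15:865
  16:1969  17:1841  18:78  19:603  20:717  21:1753  22:1254  23:1341
  24:544  25:957  26:1288  27:521  28:1630  29:1618  30:133  31:1879
  32:1764  33:1107  34:746  35:817  36:51  37:781  38:1629  39:1997
  40:1284  41:26  42:201  43:239  44:1925
Giant step factor: 1632^(-45) ≡ 611 (mod 2011).
Scan 799·611^i mod 2011 for i = 0, 1, …:
  i=0: 799   i=1: 1527   i=2: 1904   i=3: 986
  i=4: 1157   i=5: 1066   i=6: 1773   i=7: 1385
  i=8: 1615
Match at i=8, j=8: k = 8·45 + 8 = 368.

368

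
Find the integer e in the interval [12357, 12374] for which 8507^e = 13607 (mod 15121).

12374

Compute 8507^12357 mod 15121 = 5518, then multiply by 8507 repeatedly:
  8507^12357=5518  8507^12358=6042  8507^12359=3015  8507^12360=3389  8507^12361=9597
  8507^12362=3400  8507^12363=12448  8507^12364=2773  8507^12365=1151  8507^12366=8270
  8507^12367=9998  8507^12368=12482  8507^12369=4712  8507^12370=14334  8507^12371=3594
  8507^12372=14617  8507^12373=6836  8507^12374=13607
Found 13607 at exponent 12374.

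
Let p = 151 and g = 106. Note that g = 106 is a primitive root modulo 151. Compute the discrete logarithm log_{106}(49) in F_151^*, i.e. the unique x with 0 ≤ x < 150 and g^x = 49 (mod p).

Baby-step giant-step with m = ceil(sqrt(150)) = 13.
Baby table (106^j mod 151 for j=0..12):
  0:1  1:106  2:62  3:79  4:69  5:66  6:50  7:15
  8:80  9:24  10:128  11:129  12:84
Giant step factor: 106^(-13) ≡ 30 (mod 151).
Scan 49·30^i mod 151 for i = 0, 1, …:
  i=0: 49   i=1: 111   i=2: 8   i=3: 89
  i=4: 103   i=5: 70   i=6: 137   i=7: 33
  i=8: 84
Match at i=8, j=12: x = 8·13 + 12 = 116.

116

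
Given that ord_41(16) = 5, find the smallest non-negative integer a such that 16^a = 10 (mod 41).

2

Successive powers of 16 modulo 41:
  16^0=1  16^1=16  16^2=10
So 16^2 ≡ 10 (mod 41), giving a = 2.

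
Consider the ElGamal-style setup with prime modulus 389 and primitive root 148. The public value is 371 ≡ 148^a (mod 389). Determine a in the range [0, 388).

Baby-step giant-step with m = ceil(sqrt(388)) = 20.
Baby table (148^j mod 389 for j=0..19):
  0:1  1:148  2:120  3:255  4:7  5:258  6:62  7:229
  8:49  9:250  10:45  11:47  12:343  13:194  14:315  15:329
  16:67  17:191  18:260  19:358
Giant step factor: 148^(-20) ≡ 248 (mod 389).
Scan 371·248^i mod 389 for i = 0, 1, …:
  i=0: 371   i=1: 204   i=2: 22   i=3: 10
  i=4: 146   i=5: 31   i=6: 297   i=7: 135
  i=8: 26   i=9: 224     …   i=14: 349
  i=15: 194
Match at i=15, j=13: a = 15·20 + 13 = 313.

313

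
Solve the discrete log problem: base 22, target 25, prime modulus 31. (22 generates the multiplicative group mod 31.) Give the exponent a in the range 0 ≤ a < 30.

Successive powers of 22 modulo 31:
  22^0=1  22^1=22  22^2=19  22^3=15  22^4=20  22^5=6
  22^6=8  22^7=21  22^8=28  22^9=27  22^10=5  22^11=17
  22^12=2  22^13=13  22^14=7  22^15=30  22^16=9  22^17=12
  22^18=16  22^19=11  22^20=25
So 22^20 ≡ 25 (mod 31), giving a = 20.

20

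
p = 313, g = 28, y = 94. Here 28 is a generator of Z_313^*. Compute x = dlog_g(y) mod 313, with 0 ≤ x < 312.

73

Baby-step giant-step with m = ceil(sqrt(312)) = 18.
Baby table (28^j mod 313 for j=0..17):
  0:1  1:28  2:158  3:42  4:237  5:63  6:199  7:251
  8:142  9:220  10:213  11:17  12:163  13:182  14:88  15:273
  16:132  17:253
Giant step factor: 28^(-18) ≡ 264 (mod 313).
Scan 94·264^i mod 313 for i = 0, 1, …:
  i=0: 94   i=1: 89   i=2: 21   i=3: 223
  i=4: 28
Match at i=4, j=1: x = 4·18 + 1 = 73.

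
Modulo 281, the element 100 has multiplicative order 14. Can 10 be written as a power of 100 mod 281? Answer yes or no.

no

10 ∈ ⟨100⟩ iff 10^14 ≡ 1 (mod 281), since |⟨100⟩| = 14.
10^14 mod 281 = 280.
Since 280 ≠ 1, 10 does not lie in the subgroup.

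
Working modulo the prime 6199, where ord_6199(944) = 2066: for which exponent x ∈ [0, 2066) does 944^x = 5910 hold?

1161

Baby-step giant-step with m = ceil(sqrt(2066)) = 46.
Baby table (944^j mod 6199 for j=0..45):
  0:1  1:944  2:4679  3:3288  4:4372  5:4833  6:6087  7:5854
  8:2867  9:3684  10:57  11:4216  12:146  13:1446  14:1244  15:2725
  16:6014  17:5131  18:2245  19:5421  20:3249  21:4750  22:2123  23:1835
  24:2719  25:350  26:1853  27:1114  28:3985  29:5246  30:5422  31:4193
  32:3230  33:5411  34:8  35:1353  36:238  37:1508  38:3981  39:1470
  40:5303  41:3439  42:4339  43:4676  44:456  45:2733
Giant step factor: 944^(-46) ≡ 4973 (mod 6199).
Scan 5910·4973^i mod 6199 for i = 0, 1, …:
  i=0: 5910   i=1: 971   i=2: 5961   i=3: 435
  i=4: 6003   i=5: 4734   i=6: 4579   i=7: 2440
  i=8: 2677   i=9: 3468     …   i=24: 2282
  i=25: 4216
Match at i=25, j=11: x = 25·46 + 11 = 1161.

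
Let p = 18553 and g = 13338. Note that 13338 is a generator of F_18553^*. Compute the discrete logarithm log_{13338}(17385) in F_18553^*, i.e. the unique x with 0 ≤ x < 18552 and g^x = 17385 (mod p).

18409

Baby-step giant-step with m = ceil(sqrt(18552)) = 137.
Baby table (13338^j mod 18553 for j=0..136):
  0:1  1:13338  2:16080  3:2360  4:11792  5:7915  6:3700  7:18173
  8:15082  9:12090  10:12297  11:8866  12:16439  13:4028  14:14529  15:1717
  16:6944  17:2496  18:7566  19:5541  20:9259  21:7774  22:15448  23:14359
  24:16276  25:635  26:9462  27:6650  28:14360  29:11061  30:16715  31:11822
  32:18442  33:3722  34:14761  35:16335  36:8351  37:11979  38:16019  39:5074
  40:14221  41:12379  42:7955  43:17736  44:12018  45:16717  46:1392  47:13496
  48:8442  49:1239  50:13612  51:15751  52:11219  53:9077  54:10701  55:1709
  56:11558  57:3727  58:7239  59:3970  60:1598  61:15280  62:18488  63:5021
  64:12321  65:13577  66:12746  67:5009  68:689  69:6147  70:2979  71:11929
  72:17027  73:17406  74:7539  75:16475  76:1818  77:18266  78:12465  79:4737
  80:9141  81:10895  82:10414  83:14174  84:16295  85:12868  86:18134  87:14384
  88:15772  89:13022  90:12803  91:4602  92:8152  93:10796  94:7215  95:17812
  96:5291  97:14299  98:13775  99:591  100:16286  101:4144  102:3285  103:11697
  104:2409  105:15999  106:16609  107:8022  108:2285  109:13304  110:7860  111:12230
  112:5764  113:15153  114:12885  115:3691  116:9449  117:233  118:9403  119:17487
  120:11843  121:1692  122:7448  123:8662  124:4225  125:7589  126:15467  127:8039
  128:6395  129:8369  130:10874  131:8611  132:10448  133:3841  134:6425  135:343
  136:10896
Giant step factor: 13338^(-137) ≡ 1249 (mod 18553).
Scan 17385·1249^i mod 18553 for i = 0, 1, …:
  i=0: 17385   i=1: 6855   i=2: 8962   i=3: 6079
  i=4: 4494   i=5: 10000   i=6: 3831   i=7: 16798
  i=8: 15812   i=9: 8796     …   i=133: 15060
  i=134: 15751
Match at i=134, j=51: x = 134·137 + 51 = 18409.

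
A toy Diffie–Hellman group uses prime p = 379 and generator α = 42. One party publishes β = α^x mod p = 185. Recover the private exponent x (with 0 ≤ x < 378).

168

Baby-step giant-step with m = ceil(sqrt(378)) = 20.
Baby table (42^j mod 379 for j=0..19):
  0:1  1:42  2:248  3:183  4:106  5:283  6:137  7:69
  8:245  9:57  10:120  11:113  12:198  13:357  14:213  15:229
  16:143  17:321  18:217  19:18
Giant step factor: 42^(-20) ≡ 189 (mod 379).
Scan 185·189^i mod 379 for i = 0, 1, …:
  i=0: 185   i=1: 97   i=2: 141   i=3: 119
  i=4: 130   i=5: 314   i=6: 222   i=7: 268
  i=8: 245
Match at i=8, j=8: x = 8·20 + 8 = 168.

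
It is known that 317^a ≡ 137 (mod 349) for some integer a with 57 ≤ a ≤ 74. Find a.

Compute 317^57 mod 349 = 247, then multiply by 317 repeatedly:
  317^57=247  317^58=123  317^59=252  317^60=312  317^61=137
Found 137 at exponent 61.

61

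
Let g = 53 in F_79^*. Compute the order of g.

The order of 53 must divide p − 1 = 78 = 2 · 3 · 13.
Divisors: 1, 2, 3, 6, 13, 26, 39, 78.
Check each in increasing order: 53^1 ≡ 53;  53^2 ≡ 44;  53^3 ≡ 41;  53^6 ≡ 22;  53^13 ≡ 56;  53^26 ≡ 55;  53^39 ≡ 78;  53^78 ≡ 1.
Smallest exponent giving 1 is 78.

78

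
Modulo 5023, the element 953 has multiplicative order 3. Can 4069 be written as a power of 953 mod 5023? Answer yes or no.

yes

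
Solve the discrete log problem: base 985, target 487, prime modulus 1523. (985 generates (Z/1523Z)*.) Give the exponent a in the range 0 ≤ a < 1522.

265

Baby-step giant-step with m = ceil(sqrt(1522)) = 40.
Baby table (985^j mod 1523 for j=0..39):
  0:1  1:985  2:74  3:1309  4:907  5:917  6:106  7:846
  8:229  9:161  10:193  11:1253  12:575  13:1342  14:1429  15:313
  16:659  17:317  18:30  19:613  20:697  21:1195  22:1319  23:96
  24:134  25:1012  26:778  27:261  28:1221  29:1038  30:497  31:662
  32:226  33:252  34:1494  35:372  36:900  37:114  38:1111  39:821
Giant step factor: 985^(-40) ≡ 1251 (mod 1523).
Scan 487·1251^i mod 1523 for i = 0, 1, …:
  i=0: 487   i=1: 37   i=2: 597   i=3: 577
  i=4: 1448   i=5: 601   i=6: 1012
Match at i=6, j=25: a = 6·40 + 25 = 265.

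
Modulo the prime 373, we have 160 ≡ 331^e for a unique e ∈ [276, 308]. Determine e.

306

Compute 331^276 mod 373 = 41, then multiply by 331 repeatedly:
  331^276=41  331^277=143  331^278=335  331^279=104  331^280=108
  331^281=313  331^282=282  331^283=92  331^284=239  331^285=33
  331^286=106  331^287=24  331^288=111  331^289=187  331^290=352
  331^291=136  331^292=256  331^293=65  331^294=254  331^295=149
  331^296=83  331^297=244  331^298=196  331^299=347  331^300=346
  331^301=15  331^302=116  331^303=350  331^304=220  331^305=85
  331^306=160
Found 160 at exponent 306.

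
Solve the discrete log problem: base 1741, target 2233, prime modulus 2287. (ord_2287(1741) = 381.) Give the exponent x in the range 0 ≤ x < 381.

Baby-step giant-step with m = ceil(sqrt(381)) = 20.
Baby table (1741^j mod 2287 for j=0..19):
  0:1  1:1741  2:806  3:1315  4:128  5:1009  6:253  7:1369
  8:375  9:1080  10:366  11:1420  12:2260  13:1020  14:1108  15:1087
  16:1118  17:201  18:30  19:1916
Giant step factor: 1741^(-20) ≡ 728 (mod 2287).
Scan 2233·728^i mod 2287 for i = 0, 1, …:
  i=0: 2233   i=1: 1854   i=2: 382   i=3: 1369
Match at i=3, j=7: x = 3·20 + 7 = 67.

67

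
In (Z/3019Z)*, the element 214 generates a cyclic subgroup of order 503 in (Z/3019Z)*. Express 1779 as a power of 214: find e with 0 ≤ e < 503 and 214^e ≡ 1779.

Baby-step giant-step with m = ceil(sqrt(503)) = 23.
Baby table (214^j mod 3019 for j=0..22):
  0:1  1:214  2:511  3:670  4:1487  5:1223  6:2088  7:20
  8:1261  9:1163  10:1324  11:2569  12:308  13:2513  14:400  15:1068
  16:2127  17:2328  18:57  19:122  20:1956  21:1962  22:227
Giant step factor: 214^(-23) ≡ 2413 (mod 3019).
Scan 1779·2413^i mod 3019 for i = 0, 1, …:
  i=0: 1779   i=1: 2728   i=2: 1244   i=3: 886
  i=4: 466   i=5: 1390   i=6: 2980   i=7: 2501
  i=8: 2951   i=9: 1961     …   i=16: 230
  i=17: 2513
Match at i=17, j=13: e = 17·23 + 13 = 404.

404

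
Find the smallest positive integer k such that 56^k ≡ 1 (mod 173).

The order of 56 must divide p − 1 = 172 = 2^2 · 43.
Divisors: 1, 2, 4, 43, 86, 172.
Check each in increasing order: 56^1 ≡ 56;  56^2 ≡ 22;  56^4 ≡ 138;  56^43 ≡ 172;  56^86 ≡ 1.
Smallest exponent giving 1 is 86.

86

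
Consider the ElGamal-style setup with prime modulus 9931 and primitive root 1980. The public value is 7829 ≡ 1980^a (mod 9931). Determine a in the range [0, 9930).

Baby-step giant-step with m = ceil(sqrt(9930)) = 100.
Baby table (1980^j mod 9931 for j=0..99):
  0:1  1:1980  2:7586  3:4608  4:7182  5:9099  6:1186  7:4564
  8:9441  9:3038  10:6985  11:6348  12:6325  13:509  14:4789  15:8046
  16:1756  17:1030  18:3545  19:7814  20:9153  21:8796  22:7037  23:67
  24:3557  25:1781  26:875  27:4506  28:3842  29:14  30:7858  31:6894
  32:4926  33:1238  34:8214  35:6673  36:4310  37:3071  38:2808  39:8411
  40:9424  41:9102  42:7126  43:7460  44:3403  45:4722  46:4489  47:9906
  48:155  49:8970  50:3972  51:9139  52:938  53:143  54:5072  55:2319
  56:3498  57:4133  58:196  59:771  60:7137  61:9378  62:7401  63:5755
  64:4043  65:754  66:3270  67:9519  68:8513  69:2833  70:8256  71:454
  72:5130  73:7918  74:6522  75:3260  76:9581  77:2170  78:6408  79:5953
  80:8774  81:3201  82:2002  83:1491  84:2673  85:9248  86:8207  87:2744
  88:863  89:608  90:2189  91:4304  92:1122  93:6947  94:625  95:6056
  96:4163  97:10  98:9869  99:6343
Giant step factor: 1980^(-100) ≡ 2489 (mod 9931).
Scan 7829·2489^i mod 9931 for i = 0, 1, …:
  i=0: 7829   i=1: 1759   i=2: 8511   i=3: 1056
  i=4: 6600   i=5: 1526   i=6: 4572   i=7: 8713
  i=8: 7284   i=9: 5801     …   i=44: 1065
  i=45: 9139
Match at i=45, j=51: a = 45·100 + 51 = 4551.

4551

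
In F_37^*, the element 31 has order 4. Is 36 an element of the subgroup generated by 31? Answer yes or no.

yes

⟨31⟩ has order 4; its elements mod 37 are {1, 6, 31, 36}.
36 is in this set.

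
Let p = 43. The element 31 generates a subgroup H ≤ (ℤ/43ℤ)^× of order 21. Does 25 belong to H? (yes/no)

25 ∈ ⟨31⟩ iff 25^21 ≡ 1 (mod 43), since |⟨31⟩| = 21.
25^21 mod 43 = 1.
Since 1 = 1, 25 lies in the subgroup.

yes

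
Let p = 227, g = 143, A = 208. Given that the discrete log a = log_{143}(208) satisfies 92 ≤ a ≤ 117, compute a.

Compute 143^92 mod 227 = 192, then multiply by 143 repeatedly:
  143^92=192  143^93=216  143^94=16  143^95=18  143^96=77
  143^97=115  143^98=101  143^99=142  143^100=103  143^101=201
  143^102=141  143^103=187  143^104=182  143^105=148  143^106=53
  143^107=88  143^108=99  143^109=83  143^110=65  143^111=215
  143^112=100  143^113=226  143^114=84  143^115=208
Found 208 at exponent 115.

115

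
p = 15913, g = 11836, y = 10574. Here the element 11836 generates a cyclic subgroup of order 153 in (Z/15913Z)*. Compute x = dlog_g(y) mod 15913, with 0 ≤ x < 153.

62

Baby-step giant-step with m = ceil(sqrt(153)) = 13.
Baby table (11836^j mod 15913 for j=0..12):
  0:1  1:11836  2:8757  3:6483  4:302  5:9960  6:3056  7:567
  8:11639  9:363  10:15871  11:12104  12:14118
Giant step factor: 11836^(-13) ≡ 15345 (mod 15913).
Scan 10574·15345^i mod 15913 for i = 0, 1, …:
  i=0: 10574   i=1: 9082   i=2: 13149   i=3: 10478
  i=4: 15871
Match at i=4, j=10: x = 4·13 + 10 = 62.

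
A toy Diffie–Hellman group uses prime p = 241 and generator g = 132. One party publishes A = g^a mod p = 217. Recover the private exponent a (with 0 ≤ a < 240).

Baby-step giant-step with m = ceil(sqrt(240)) = 16.
Baby table (132^j mod 241 for j=0..15):
  0:1  1:132  2:72  3:105  4:123  5:89  6:180  7:142
  8:187  9:102  10:209  11:114  12:106  13:14  14:161  15:44
Giant step factor: 132^(-16) ≡ 231 (mod 241).
Scan 217·231^i mod 241 for i = 0, 1, …:
  i=0: 217   i=1: 240   i=2: 10   i=3: 141
  i=4: 36   i=5: 122   i=6: 226   i=7: 150
  i=8: 187
Match at i=8, j=8: a = 8·16 + 8 = 136.

136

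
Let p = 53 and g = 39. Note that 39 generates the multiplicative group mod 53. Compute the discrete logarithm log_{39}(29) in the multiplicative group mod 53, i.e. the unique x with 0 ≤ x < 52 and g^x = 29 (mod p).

Successive powers of 39 modulo 53:
  39^0=1  39^1=39  39^2=37  39^3=12  39^4=44  39^5=20
  39^6=38  39^7=51  39^8=28  39^9=32  39^10=29
So 39^10 ≡ 29 (mod 53), giving x = 10.

10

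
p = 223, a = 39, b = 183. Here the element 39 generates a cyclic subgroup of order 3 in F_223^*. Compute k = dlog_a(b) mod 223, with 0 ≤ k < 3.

Successive powers of 39 modulo 223:
  39^0=1  39^1=39  39^2=183
So 39^2 ≡ 183 (mod 223), giving k = 2.

2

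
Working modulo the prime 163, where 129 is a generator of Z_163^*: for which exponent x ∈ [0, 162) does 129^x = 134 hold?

Baby-step giant-step with m = ceil(sqrt(162)) = 13.
Baby table (129^j mod 163 for j=0..12):
  0:1  1:129  2:15  3:142  4:62  5:11  6:115  7:2
  8:95  9:30  10:121  11:124  12:22
Giant step factor: 129^(-13) ≡ 73 (mod 163).
Scan 134·73^i mod 163 for i = 0, 1, …:
  i=0: 134   i=1: 2
Match at i=1, j=7: x = 1·13 + 7 = 20.

20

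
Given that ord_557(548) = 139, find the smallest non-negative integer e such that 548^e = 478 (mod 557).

80

Baby-step giant-step with m = ceil(sqrt(139)) = 12.
Baby table (548^j mod 557 for j=0..11):
  0:1  1:548  2:81  3:385  4:434  5:550  6:63  7:547
  8:90  9:304  10:49  11:116
Giant step factor: 548^(-12) ≡ 374 (mod 557).
Scan 478·374^i mod 557 for i = 0, 1, …:
  i=0: 478   i=1: 532   i=2: 119   i=3: 503
  i=4: 413   i=5: 173   i=6: 90
Match at i=6, j=8: e = 6·12 + 8 = 80.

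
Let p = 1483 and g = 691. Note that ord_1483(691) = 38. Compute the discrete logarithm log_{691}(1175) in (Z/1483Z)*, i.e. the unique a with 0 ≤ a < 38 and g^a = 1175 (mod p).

30

Successive powers of 691 modulo 1483:
  691^0=1  691^1=691  691^2=1438  691^3=48  691^4=542  691^5=806
  691^6=821  691^7=805  691^8=130  691^9=850  691^10=82  691^11=308
  691^12=759  691^13=970  691^14=1437  691^15=840  691^16=587  691^17=758
  691^18=279  691^19=1482  691^20=792  691^21=45  691^22=1435  691^23=941
  691^24=677  691^25=662  691^26=678  691^27=1353  691^28=633  691^29=1401
  691^30=1175
So 691^30 ≡ 1175 (mod 1483), giving a = 30.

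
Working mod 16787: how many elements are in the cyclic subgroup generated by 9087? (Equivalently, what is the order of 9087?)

16786

The order of 9087 must divide p − 1 = 16786 = 2 · 7 · 11 · 109.
Divisors: 1, 2, 7, 11, 14, 22, 77, 109, 154, 218, 763, 1199, 1526, 2398, 8393, 16786.
Check each in increasing order: 9087^1 ≡ 9087;  9087^2 ≡ 15103;  9087^7 ≡ 9873;  9087^11 ≡ 6894;  9087^14 ≡ 10807;  9087^22 ≡ 3239;  9087^77 ≡ 3847;  9087^109 ≡ 4706;  9087^154 ≡ 10062;  9087^218 ≡ 4383;  9087^763 ≡ 11598;  9087^1199 ≡ 12800;  9087^1526 ≡ 16160;  9087^2398 ≡ 15667;  9087^8393 ≡ 16786;  9087^16786 ≡ 1.
Smallest exponent giving 1 is 16786.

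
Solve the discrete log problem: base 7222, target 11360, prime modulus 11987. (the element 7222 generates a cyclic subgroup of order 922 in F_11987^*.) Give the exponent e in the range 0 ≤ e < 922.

642

Baby-step giant-step with m = ceil(sqrt(922)) = 31.
Baby table (7222^j mod 11987 for j=0..30):
  0:1  1:7222  2:1847  3:9490  4:7101  5:3036  6:1769  7:9563
  8:6879  9:6010  10:11280  11:508  12:754  13:3290  14:2146  15:11208
  16:7952  17:11614  18:3269  19:6315  20:8382  21:454  22:6337  23:11435
  24:5127  25:11338  26:11826  27:11984  28:2308  29:6446  30:7491
Giant step factor: 7222^(-31) ≡ 7930 (mod 11987).
Scan 11360·7930^i mod 11987 for i = 0, 1, …:
  i=0: 11360   i=1: 2495   i=2: 6800   i=3: 6474
  i=4: 10486   i=5: 161   i=6: 6108   i=7: 8960
  i=8: 5851   i=9: 8740     …   i=19: 483
  i=20: 6337
Match at i=20, j=22: e = 20·31 + 22 = 642.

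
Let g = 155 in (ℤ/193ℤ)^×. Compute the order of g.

The order of 155 must divide p − 1 = 192 = 2^6 · 3.
Divisors: 1, 2, 3, 4, 6, 8, 12, 16, 24, 32, 48, 64, 96, 192.
Check each in increasing order: 155^1 ≡ 155;  155^2 ≡ 93;  155^3 ≡ 133;  155^4 ≡ 157;  155^6 ≡ 126;  155^8 ≡ 138;  155^12 ≡ 50;  155^16 ≡ 130;  155^24 ≡ 184;  155^32 ≡ 109;  155^48 ≡ 81;  155^64 ≡ 108;  155^96 ≡ 192;  155^192 ≡ 1.
Smallest exponent giving 1 is 192.

192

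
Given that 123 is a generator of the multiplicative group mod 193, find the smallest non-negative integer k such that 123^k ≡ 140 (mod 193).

71

Baby-step giant-step with m = ceil(sqrt(192)) = 14.
Baby table (123^j mod 193 for j=0..13):
  0:1  1:123  2:75  3:154  4:28  5:163  6:170  7:66
  8:12  9:125  10:128  11:111  12:143  13:26
Giant step factor: 123^(-14) ≡ 93 (mod 193).
Scan 140·93^i mod 193 for i = 0, 1, …:
  i=0: 140   i=1: 89   i=2: 171   i=3: 77
  i=4: 20   i=5: 123
Match at i=5, j=1: k = 5·14 + 1 = 71.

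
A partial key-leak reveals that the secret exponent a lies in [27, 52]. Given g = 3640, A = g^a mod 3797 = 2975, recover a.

50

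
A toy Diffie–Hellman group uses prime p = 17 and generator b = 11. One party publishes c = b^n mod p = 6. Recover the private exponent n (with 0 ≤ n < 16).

9

Successive powers of 11 modulo 17:
  11^0=1  11^1=11  11^2=2  11^3=5  11^4=4  11^5=10
  11^6=8  11^7=3  11^8=16  11^9=6
So 11^9 ≡ 6 (mod 17), giving n = 9.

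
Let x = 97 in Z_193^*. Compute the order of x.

The order of 97 must divide p − 1 = 192 = 2^6 · 3.
Divisors: 1, 2, 3, 4, 6, 8, 12, 16, 24, 32, 48, 64, 96, 192.
Check each in increasing order: 97^1 ≡ 97;  97^2 ≡ 145;  97^3 ≡ 169;  97^4 ≡ 181;  97^6 ≡ 190;  97^8 ≡ 144;  97^12 ≡ 9;  97^16 ≡ 85;  97^24 ≡ 81;  97^32 ≡ 84;  97^48 ≡ 192;  97^64 ≡ 108;  97^96 ≡ 1.
Smallest exponent giving 1 is 96.

96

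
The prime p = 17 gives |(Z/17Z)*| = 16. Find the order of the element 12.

16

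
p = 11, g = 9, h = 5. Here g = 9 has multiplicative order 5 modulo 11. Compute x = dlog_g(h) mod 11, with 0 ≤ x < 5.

4

Successive powers of 9 modulo 11:
  9^0=1  9^1=9  9^2=4  9^3=3  9^4=5
So 9^4 ≡ 5 (mod 11), giving x = 4.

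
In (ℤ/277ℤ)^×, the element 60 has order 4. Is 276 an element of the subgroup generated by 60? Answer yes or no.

276 ∈ ⟨60⟩ iff 276^4 ≡ 1 (mod 277), since |⟨60⟩| = 4.
276^4 mod 277 = 1.
Since 1 = 1, 276 lies in the subgroup.

yes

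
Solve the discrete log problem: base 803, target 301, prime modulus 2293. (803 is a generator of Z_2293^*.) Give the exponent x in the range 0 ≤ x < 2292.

652

Baby-step giant-step with m = ceil(sqrt(2292)) = 48.
Baby table (803^j mod 2293 for j=0..47):
  0:1  1:803  2:476  3:1590  4:1862  5:150  6:1214  7:317
  8:28  9:1847  10:1863  11:953  12:1690  13:1907  14:1890  15:1997
  16:784  17:1270  18:1718  19:1461  20:1460  21:657  22:181  23:884
  24:1315  25:1165  26:2244  27:1927  28:1899  29:52  30:482  31:1822
  32:132  33:518  34:921  35:1217  36:433  37:1456  38:2031  39:570
  40:1403  41:746  42:565  43:1974  44:659  45:1787  46:1836  47:2202
Giant step factor: 803^(-48) ≡ 2013 (mod 2293).
Scan 301·2013^i mod 2293 for i = 0, 1, …:
  i=0: 301   i=1: 561   i=2: 1137   i=3: 367
  i=4: 425   i=5: 236   i=6: 417   i=7: 183
  i=8: 1499   i=9: 2192   i=10: 764   i=11: 1622
  i=12: 2147   i=13: 1899
Match at i=13, j=28: x = 13·48 + 28 = 652.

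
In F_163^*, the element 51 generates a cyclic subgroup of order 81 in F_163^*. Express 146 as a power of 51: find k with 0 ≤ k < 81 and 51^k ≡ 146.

6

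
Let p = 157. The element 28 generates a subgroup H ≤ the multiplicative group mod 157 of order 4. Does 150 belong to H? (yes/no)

150 ∈ ⟨28⟩ iff 150^4 ≡ 1 (mod 157), since |⟨28⟩| = 4.
150^4 mod 157 = 46.
Since 46 ≠ 1, 150 does not lie in the subgroup.

no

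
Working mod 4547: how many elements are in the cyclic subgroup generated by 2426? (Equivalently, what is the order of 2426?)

4546

The order of 2426 must divide p − 1 = 4546 = 2 · 2273.
Divisors: 1, 2, 2273, 4546.
Check each in increasing order: 2426^1 ≡ 2426;  2426^2 ≡ 1658;  2426^2273 ≡ 4546;  2426^4546 ≡ 1.
Smallest exponent giving 1 is 4546.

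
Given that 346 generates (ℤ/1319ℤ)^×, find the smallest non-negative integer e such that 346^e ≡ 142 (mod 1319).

Baby-step giant-step with m = ceil(sqrt(1318)) = 37.
Baby table (346^j mod 1319 for j=0..36):
  0:1  1:346  2:1006  3:1179  4:363  5:293  6:1134  7:621
  8:1188  9:839  10:114  11:1193  12:1250  13:1187  14:493  15:427
  16:14  17:887  18:894  19:678  20:1125  21:145  22:48  23:780
  24:804  25:1194  26:277  27:874  28:353  29:790  30:307  31:702
  32:196  33:547  34:645  35:259  36:1241
Giant step factor: 346^(-37) ≡ 397 (mod 1319).
Scan 142·397^i mod 1319 for i = 0, 1, …:
  i=0: 142   i=1: 976   i=2: 1005   i=3: 647
  i=4: 973   i=5: 1133   i=6: 22   i=7: 820
  i=8: 1066   i=9: 1122     …   i=20: 540
  i=21: 702
Match at i=21, j=31: e = 21·37 + 31 = 808.

808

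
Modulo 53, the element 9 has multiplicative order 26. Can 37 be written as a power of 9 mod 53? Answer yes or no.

yes

37 ∈ ⟨9⟩ iff 37^26 ≡ 1 (mod 53), since |⟨9⟩| = 26.
37^26 mod 53 = 1.
Since 1 = 1, 37 lies in the subgroup.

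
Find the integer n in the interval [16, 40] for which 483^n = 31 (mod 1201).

Compute 483^16 mod 1201 = 751, then multiply by 483 repeatedly:
  483^16=751  483^17=31
Found 31 at exponent 17.

17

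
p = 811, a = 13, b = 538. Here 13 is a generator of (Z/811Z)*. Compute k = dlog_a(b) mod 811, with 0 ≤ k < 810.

Baby-step giant-step with m = ceil(sqrt(810)) = 29.
Baby table (13^j mod 811 for j=0..28):
  0:1  1:13  2:169  3:575  4:176  5:666  6:548  7:636
  8:158  9:432  10:750  11:18  12:234  13:609  14:618  15:735
  16:634  17:132  18:94  19:411  20:477  21:524  22:324  23:157
  24:419  25:581  26:254  27:58  28:754
Giant step factor: 13^(-29) ≡ 336 (mod 811).
Scan 538·336^i mod 811 for i = 0, 1, …:
  i=0: 538   i=1: 726   i=2: 636
Match at i=2, j=7: k = 2·29 + 7 = 65.

65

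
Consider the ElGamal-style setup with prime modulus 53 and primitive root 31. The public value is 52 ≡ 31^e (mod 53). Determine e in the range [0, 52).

26

Successive powers of 31 modulo 53:
  31^0=1  31^1=31  31^2=7  31^3=5  31^4=49  31^5=35
  31^6=25  31^7=33  31^8=16  31^9=19  31^10=6  31^11=27
  31^12=42  31^13=30  31^14=29  31^15=51  31^16=44  31^17=39
  31^18=43  31^19=8  31^20=36  31^21=3  31^22=40  31^23=21
  31^24=15  31^25=41  31^26=52
So 31^26 ≡ 52 (mod 53), giving e = 26.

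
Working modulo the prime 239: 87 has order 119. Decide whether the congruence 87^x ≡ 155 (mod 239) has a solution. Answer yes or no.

yes

155 ∈ ⟨87⟩ iff 155^119 ≡ 1 (mod 239), since |⟨87⟩| = 119.
155^119 mod 239 = 1.
Since 1 = 1, 155 lies in the subgroup.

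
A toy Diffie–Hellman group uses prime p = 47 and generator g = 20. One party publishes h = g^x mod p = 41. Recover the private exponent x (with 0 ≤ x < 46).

Successive powers of 20 modulo 47:
  20^0=1  20^1=20  20^2=24  20^3=10  20^4=12  20^5=5
  20^6=6  20^7=26  20^8=3  20^9=13  20^10=25  20^11=30
  20^12=36  20^13=15  20^14=18  20^15=31  20^16=9  20^17=39
  20^18=28  20^19=43  20^20=14  20^21=45  20^22=7  20^23=46
  20^24=27  20^25=23  20^26=37  20^27=35  20^28=42  20^29=41
So 20^29 ≡ 41 (mod 47), giving x = 29.

29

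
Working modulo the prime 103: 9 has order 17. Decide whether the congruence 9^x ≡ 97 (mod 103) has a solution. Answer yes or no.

no

⟨9⟩ has order 17; its elements mod 103 are {1, 8, 9, 13, 14, 23, 30, 34, 61, 64, 66, 72, 76, 79, 81, 93, 100}.
97 is not in this set.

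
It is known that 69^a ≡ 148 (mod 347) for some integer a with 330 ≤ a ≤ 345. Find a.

331

Compute 69^330 mod 347 = 324, then multiply by 69 repeatedly:
  69^330=324  69^331=148
Found 148 at exponent 331.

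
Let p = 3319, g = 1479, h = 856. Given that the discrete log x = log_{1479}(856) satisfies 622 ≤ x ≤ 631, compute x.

Compute 1479^622 mod 3319 = 2024, then multiply by 1479 repeatedly:
  1479^622=2024  1479^623=3077  1479^624=534  1479^625=3183  1479^626=1315
  1479^627=3270  1479^628=547  1479^629=2496  1479^630=856
Found 856 at exponent 630.

630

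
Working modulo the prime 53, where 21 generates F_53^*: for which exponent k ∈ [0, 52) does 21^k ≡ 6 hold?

Baby-step giant-step with m = ceil(sqrt(52)) = 8.
Baby table (21^j mod 53 for j=0..7):
  0:1  1:21  2:17  3:39  4:24  5:27  6:37  7:35
Giant step factor: 21^(-8) ≡ 15 (mod 53).
Scan 6·15^i mod 53 for i = 0, 1, …:
  i=0: 6   i=1: 37
Match at i=1, j=6: k = 1·8 + 6 = 14.

14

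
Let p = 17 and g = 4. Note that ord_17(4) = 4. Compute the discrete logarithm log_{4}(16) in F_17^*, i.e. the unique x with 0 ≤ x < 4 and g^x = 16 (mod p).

2

Successive powers of 4 modulo 17:
  4^0=1  4^1=4  4^2=16
So 4^2 ≡ 16 (mod 17), giving x = 2.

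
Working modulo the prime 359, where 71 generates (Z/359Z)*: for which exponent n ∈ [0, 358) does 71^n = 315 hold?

247

Baby-step giant-step with m = ceil(sqrt(358)) = 19.
Baby table (71^j mod 359 for j=0..18):
  0:1  1:71  2:15  3:347  4:225  5:179  6:144  7:172
  8:6  9:67  10:90  11:287  12:273  13:356  14:146  15:314
  16:36  17:43  18:181
Giant step factor: 71^(-19) ≡ 59 (mod 359).
Scan 315·59^i mod 359 for i = 0, 1, …:
  i=0: 315   i=1: 276   i=2: 129   i=3: 72
  i=4: 299   i=5: 50   i=6: 78   i=7: 294
  i=8: 114   i=9: 264   i=10: 139   i=11: 303
  i=12: 286   i=13: 1
Match at i=13, j=0: n = 13·19 + 0 = 247.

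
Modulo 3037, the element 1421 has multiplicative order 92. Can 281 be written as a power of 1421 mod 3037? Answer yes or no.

yes

281 ∈ ⟨1421⟩ iff 281^92 ≡ 1 (mod 3037), since |⟨1421⟩| = 92.
281^92 mod 3037 = 1.
Since 1 = 1, 281 lies in the subgroup.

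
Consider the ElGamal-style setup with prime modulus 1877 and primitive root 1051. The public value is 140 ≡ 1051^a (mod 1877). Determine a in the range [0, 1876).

Baby-step giant-step with m = ceil(sqrt(1876)) = 44.
Baby table (1051^j mod 1877 for j=0..43):
  0:1  1:1051  2:925  3:1766  4:1590  5:560  6:1059  7:1825
  8:1658  9:702  10:141  11:1785  12:912  13:1242  14:827  15:126
  16:1036  17:176  18:1030  19:1378  20:1111  21:167  22:956  23:561
  24:233  25:873  26:1547  27:415  28:701  29:967  30:860  31:1023
  32:1529  33:267  34:944  35:1088  36:395  37:328  38:1237  39:1203
  40:1132  41:1591  42:1611  43:107
Giant step factor: 1051^(-44) ≡ 380 (mod 1877).
Scan 140·380^i mod 1877 for i = 0, 1, …:
  i=0: 140   i=1: 644   i=2: 710   i=3: 1389
  i=4: 383   i=5: 1011   i=6: 1272   i=7: 971
  i=8: 1088
Match at i=8, j=35: a = 8·44 + 35 = 387.

387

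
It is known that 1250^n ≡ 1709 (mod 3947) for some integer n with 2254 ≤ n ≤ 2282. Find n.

2266

Compute 1250^2254 mod 3947 = 1807, then multiply by 1250 repeatedly:
  1250^2254=1807  1250^2255=1066  1250^2256=2361  1250^2257=2841  1250^2258=2897
  1250^2259=1851  1250^2260=808  1250^2261=3515  1250^2262=739  1250^2263=152
  1250^2264=544  1250^2265=1116  1250^2266=1709
Found 1709 at exponent 2266.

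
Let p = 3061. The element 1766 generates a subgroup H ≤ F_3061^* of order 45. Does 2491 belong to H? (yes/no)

2491 ∈ ⟨1766⟩ iff 2491^45 ≡ 1 (mod 3061), since |⟨1766⟩| = 45.
2491^45 mod 3061 = 1.
Since 1 = 1, 2491 lies in the subgroup.

yes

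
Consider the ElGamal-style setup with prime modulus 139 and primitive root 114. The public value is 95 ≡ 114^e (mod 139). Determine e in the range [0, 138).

Baby-step giant-step with m = ceil(sqrt(138)) = 12.
Baby table (114^j mod 139 for j=0..11):
  0:1  1:114  2:69  3:82  4:35  5:98  6:52  7:90
  8:113  9:94  10:13  11:92
Giant step factor: 114^(-12) ≡ 64 (mod 139).
Scan 95·64^i mod 139 for i = 0, 1, …:
  i=0: 95   i=1: 103   i=2: 59   i=3: 23
  i=4: 82
Match at i=4, j=3: e = 4·12 + 3 = 51.

51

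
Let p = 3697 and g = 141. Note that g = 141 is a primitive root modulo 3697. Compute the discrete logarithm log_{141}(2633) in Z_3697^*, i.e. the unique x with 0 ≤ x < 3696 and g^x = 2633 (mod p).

1102

Baby-step giant-step with m = ceil(sqrt(3696)) = 61.
Baby table (141^j mod 3697 for j=0..60):
  0:1  1:141  2:1396  3:895  4:497  5:3531  6:2473  7:1175
  8:3007  9:2529  10:1677  11:3546  12:891  13:3630  14:1644  15:2590
  16:2884  17:3671  18:31  19:674  20:2609  21:1866  22:619  23:2248
  24:2723  25:3152  26:792  27:762  28:229  29:2713  30:1742  31:1620
  32:2903  33:2653  34:676  35:2891  36:961  37:2409  38:3242  39:2391
  40:704  41:3142  42:3079  43:1590  44:2370  45:1440  46:3402  47:2769
  48:2244  49:2159  50:1265  51:909  52:2471  53:893  54:215  55:739
  56:683  57:181  58:3339  59:1280  60:3024
Giant step factor: 141^(-61) ≡ 3327 (mod 3697).
Scan 2633·3327^i mod 3697 for i = 0, 1, …:
  i=0: 2633   i=1: 1798   i=2: 200   i=3: 3637
  i=4: 18   i=5: 734   i=6: 1998   i=7: 140
  i=8: 3655   i=9: 752     …   i=17: 808
  i=18: 497
Match at i=18, j=4: x = 18·61 + 4 = 1102.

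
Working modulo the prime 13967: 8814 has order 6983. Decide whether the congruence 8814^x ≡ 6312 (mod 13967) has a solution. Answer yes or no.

yes

6312 ∈ ⟨8814⟩ iff 6312^6983 ≡ 1 (mod 13967), since |⟨8814⟩| = 6983.
6312^6983 mod 13967 = 1.
Since 1 = 1, 6312 lies in the subgroup.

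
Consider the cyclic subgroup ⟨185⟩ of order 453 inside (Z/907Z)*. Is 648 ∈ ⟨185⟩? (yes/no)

648 ∈ ⟨185⟩ iff 648^453 ≡ 1 (mod 907), since |⟨185⟩| = 453.
648^453 mod 907 = 906.
Since 906 ≠ 1, 648 does not lie in the subgroup.

no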